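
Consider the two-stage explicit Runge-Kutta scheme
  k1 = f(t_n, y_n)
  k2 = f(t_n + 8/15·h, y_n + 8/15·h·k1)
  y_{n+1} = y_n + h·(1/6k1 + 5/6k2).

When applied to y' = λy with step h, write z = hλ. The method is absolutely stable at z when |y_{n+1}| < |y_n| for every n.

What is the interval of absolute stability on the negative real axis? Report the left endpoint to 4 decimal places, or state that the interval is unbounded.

(-2.2500, 0).

Set f=λy, z=hλ:
  k1=λy_n ⇒ h·k1=z·y_n;  k2=λ(1+8/15z)y_n ⇒ h·k2=z(1+8/15z)y_n
  y_{n+1}/y_n = 1 + 1/6z + 5/6z(1+8/15z) = 1 + z + 4/9z²
  ⇒ R(z) = 1 + z + 4/9z².

Solve |R(x)|<1 on ℝ⁻.
x=-1.12: |R|=0.4375
R=1: x+4/9x²=0 ⇒ x=−9/4=-2.2500; min R=1−1/(4·4/9)=0.4375>−1
Confirm numerically:
  x=-2.031: |R|=0.80232 <1
  x=-2.028: |R|=0.79990 <1
  x=-1.874: |R|=0.68683 <1
  x=-1.753: |R|=0.61278 <1
  x=-2.784: |R|=1.66074 >1
  x=-2.611: |R|=1.41892 >1
So |R|<1 on (-2.2500, 0).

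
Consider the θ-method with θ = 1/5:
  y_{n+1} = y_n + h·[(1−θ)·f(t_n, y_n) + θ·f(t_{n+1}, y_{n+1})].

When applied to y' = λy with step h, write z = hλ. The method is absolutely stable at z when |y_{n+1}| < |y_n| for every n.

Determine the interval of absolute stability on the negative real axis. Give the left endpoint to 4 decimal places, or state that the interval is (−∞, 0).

Test eqn y'=λy, z=hλ:
  y_{n+1} = y_n + z·[4/5·y_n + 1/5·y_{n+1}] ⇒ (1 − 1/5z)y_{n+1} = (1 + 4/5z)y_n
  ⇒ R(z) = (1 + 4/5z)/(1 − 1/5z).

Solve |R(x)|<1 on ℝ⁻.
x=-1.71: |R|=0.2742
R=−1: 1+4/5x = −1+1/5x ⇒ -3/5x=2 ⇒ x=2/(-3/5)=-3.3333
Confirm numerically:
  x=-3.251: |R|=0.97006 <1
  x=-2.978: |R|=0.86638 <1
  x=-1.368: |R|=0.07412 <1
  x=-3.736: |R|=1.13828 >1
  x=-3.645: |R|=1.10816 >1
  x=-3.629: |R|=1.10279 >1
So |R|<1 on (-3.3333, 0).

(-3.3333, 0).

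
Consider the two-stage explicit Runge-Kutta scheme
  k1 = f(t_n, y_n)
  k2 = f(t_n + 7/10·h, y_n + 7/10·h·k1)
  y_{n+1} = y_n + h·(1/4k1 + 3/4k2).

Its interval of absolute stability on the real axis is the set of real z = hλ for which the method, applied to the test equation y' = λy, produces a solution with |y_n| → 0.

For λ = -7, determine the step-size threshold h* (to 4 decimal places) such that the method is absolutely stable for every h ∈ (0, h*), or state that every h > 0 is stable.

Test eqn y'=λy, z=hλ:
  k1=λy_n ⇒ h·k1=z·y_n;  k2=λ(1+7/10z)y_n ⇒ h·k2=z(1+7/10z)y_n
  y_{n+1}/y_n = 1 + 1/4z + 3/4z(1+7/10z) = 1 + z + 21/40z²
  so R(z) = 1 + z + 21/40z².

Boundary: |R(x)|=1, x<0.
x=-1.64: |R|=0.7720
R=1: x+21/40x²=0 ⇒ x=−40/21=-1.9048; min R=1−1/(4·21/40)=0.5238>−1
Confirm numerically:
  x=-1.829: |R|=0.92725 <1
  x=-1.509: |R|=0.68647 <1
  x=-1.309: |R|=0.59058 <1
  x=-2.340: |R|=1.53469 >1
  x=-2.138: |R|=1.26180 >1
Stable set (-1.9048, 0).

(-1.9048,0); λ=-7 ⇒ h* = (40/21)/7 = 0.2721.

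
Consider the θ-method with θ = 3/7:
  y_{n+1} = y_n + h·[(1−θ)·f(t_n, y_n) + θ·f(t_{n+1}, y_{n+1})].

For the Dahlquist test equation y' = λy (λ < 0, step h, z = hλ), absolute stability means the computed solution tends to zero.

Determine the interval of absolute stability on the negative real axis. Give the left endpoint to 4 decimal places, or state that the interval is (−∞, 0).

Test eqn y'=λy, z=hλ:
  y_{n+1} = y_n + z·[4/7·y_n + 3/7·y_{n+1}] ⇒ (1 − 3/7z)y_{n+1} = (1 + 4/7z)y_n
  R(z) = (1 + 4/7z)/(1 − 3/7z).

Boundary: |R(x)|=1, x<0.
x=-0.4: |R|=0.6585
R=−1: 1+4/7x = −1+3/7x ⇒ -1/7x=2 ⇒ x=2/(-1/7)=-14.0000
Confirm numerically:
  x=-8.966: |R|=0.85150 <1
  x=-7.829: |R|=0.79759 <1
  x=-7.264: |R|=0.76605 <1
  x=-6.486: |R|=0.71600 <1
  x=-14.504: |R|=1.00998 >1
  x=-14.405: |R|=1.00807 >1
  x=-14.023: |R|=1.00047 >1
Stable set (-14.0000, 0).

(-14.0000, 0).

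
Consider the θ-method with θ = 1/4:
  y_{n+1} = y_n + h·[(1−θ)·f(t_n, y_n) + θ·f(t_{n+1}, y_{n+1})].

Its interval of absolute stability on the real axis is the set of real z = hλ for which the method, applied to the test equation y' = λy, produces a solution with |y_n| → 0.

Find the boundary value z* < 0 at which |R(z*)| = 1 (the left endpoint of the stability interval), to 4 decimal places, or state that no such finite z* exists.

On y'=λy, z=hλ:
  y_{n+1} = y_n + z·[3/4·y_n + 1/4·y_{n+1}] ⇒ (1 − 1/4z)y_{n+1} = (1 + 3/4z)y_n
  Hence R(z) = (1 + 3/4z)/(1 − 1/4z).

Find x<0 with |R(x)|<1.
x=-0.62: |R|=0.4632
R=−1: 1+3/4x = −1+1/4x ⇒ -1/2x=2 ⇒ x=2/(-1/2)=-4.0000
Confirm numerically:
  x=-2.799: |R|=0.64671 <1
  x=-2.699: |R|=0.61158 <1
  x=-2.659: |R|=0.59724 <1
  x=-2.440: |R|=0.51553 <1
  x=-4.550: |R|=1.12865 >1
  x=-4.064: |R|=1.01587 >1
So |R|<1 on (-4.0000, 0).

z* = -4.0000.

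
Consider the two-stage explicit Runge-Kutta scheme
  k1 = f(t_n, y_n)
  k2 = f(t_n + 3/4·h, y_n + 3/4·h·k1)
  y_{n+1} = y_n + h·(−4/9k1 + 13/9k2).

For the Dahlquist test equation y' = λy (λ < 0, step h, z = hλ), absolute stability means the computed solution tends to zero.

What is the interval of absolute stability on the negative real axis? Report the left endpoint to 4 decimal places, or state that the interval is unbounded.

Set f=λy, z=hλ:
  k1=λy_n ⇒ h·k1=z·y_n;  k2=λ(1+3/4z)y_n ⇒ h·k2=z(1+3/4z)y_n
  y_{n+1}/y_n = 1 − 4/9z + 13/9z(1+3/4z) = 1 + z + 13/12z²
  so R(z) = 1 + z + 13/12z².

Find x<0 with |R(x)|<1.
x=-0.31: |R|=0.7941
R=1: x+13/12x²=0 ⇒ x=−12/13=-0.9231; min R=1−1/(4·13/12)=0.7692>−1
Confirm numerically:
  x=-0.679: |R|=0.82046 <1
  x=-0.632: |R|=0.80071 <1
  x=-0.404: |R|=0.77282 <1
  x=-0.387: |R|=0.77525 <1
  x=-1.157: |R|=1.29320 >1
  x=-0.993: |R|=1.07522 >1
Stable set (-0.9231, 0).

z∈(-0.9231,0).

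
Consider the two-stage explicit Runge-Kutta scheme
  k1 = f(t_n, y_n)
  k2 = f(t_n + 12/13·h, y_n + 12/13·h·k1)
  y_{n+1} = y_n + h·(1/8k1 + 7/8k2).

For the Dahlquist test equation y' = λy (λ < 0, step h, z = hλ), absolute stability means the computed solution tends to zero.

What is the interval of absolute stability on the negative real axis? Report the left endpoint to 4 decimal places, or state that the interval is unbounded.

(-1.2381, 0).

Test eqn y'=λy, z=hλ:
  k1=λy_n ⇒ h·k1=z·y_n;  k2=λ(1+12/13z)y_n ⇒ h·k2=z(1+12/13z)y_n
  y_{n+1}/y_n = 1 + 1/8z + 7/8z(1+12/13z) = 1 + z + 21/26z²
  ⇒ R(z) = 1 + z + 21/26z².

Boundary: |R(x)|=1, x<0.
x=-1.78: |R|=1.7791
R=1: x+21/26x²=0 ⇒ x=−26/21=-1.2381; min R=1−1/(4·21/26)=0.6905>−1
Confirm numerically:
  x=-1.187: |R|=0.95101 <1
  x=-1.072: |R|=0.85619 <1
  x=-0.876: |R|=0.74380 <1
  x=-1.641: |R|=1.53402 >1
  x=-1.348: |R|=1.11966 >1
Stable set (-1.2381, 0).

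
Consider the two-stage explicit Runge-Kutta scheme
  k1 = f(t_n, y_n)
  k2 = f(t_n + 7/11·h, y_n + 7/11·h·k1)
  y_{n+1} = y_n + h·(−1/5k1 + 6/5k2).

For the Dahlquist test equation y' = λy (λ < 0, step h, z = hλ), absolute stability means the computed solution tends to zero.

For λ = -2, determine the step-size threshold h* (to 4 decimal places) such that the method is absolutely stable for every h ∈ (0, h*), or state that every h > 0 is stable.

(-1.3095,0); λ=-2 ⇒ h* = (55/42)/2 = 0.6548.

On y'=λy, z=hλ:
  k1=λy_n ⇒ h·k1=z·y_n;  k2=λ(1+7/11z)y_n ⇒ h·k2=z(1+7/11z)y_n
  y_{n+1}/y_n = 1 − 1/5z + 6/5z(1+7/11z) = 1 + z + 42/55z²
  Hence R(z) = 1 + z + 42/55z².

Find x<0 with |R(x)|<1.
x=-1.04: |R|=0.7859
R=1: x+42/55x²=0 ⇒ x=−55/42=-1.3095; min R=1−1/(4·42/55)=0.6726>−1
Confirm numerically:
  x=-1.286: |R|=0.97690 <1
  x=-1.282: |R|=0.97305 <1
  x=-1.000: |R|=0.76364 <1
  x=-0.747: |R|=0.67912 <1
  x=-1.700: |R|=1.50691 >1
  x=-1.477: |R|=1.18889 >1
Stable set (-1.3095, 0).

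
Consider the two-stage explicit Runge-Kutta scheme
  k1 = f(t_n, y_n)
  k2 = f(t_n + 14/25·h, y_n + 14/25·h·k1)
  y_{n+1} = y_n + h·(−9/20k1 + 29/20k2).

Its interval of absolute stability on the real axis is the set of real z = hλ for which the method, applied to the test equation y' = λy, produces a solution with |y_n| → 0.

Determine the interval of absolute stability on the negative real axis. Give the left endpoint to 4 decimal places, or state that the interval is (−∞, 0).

Test eqn y'=λy, z=hλ:
  k1=λy_n ⇒ h·k1=z·y_n;  k2=λ(1+14/25z)y_n ⇒ h·k2=z(1+14/25z)y_n
  y_{n+1}/y_n = 1 − 9/20z + 29/20z(1+14/25z) = 1 + z + 203/250z²
  so R(z) = 1 + z + 203/250z².

Find x<0 with |R(x)|<1.
x=-1.39: |R|=1.1789
R=1: x+203/250x²=0 ⇒ x=−250/203=-1.2315; min R=1−1/(4·203/250)=0.6921>−1
Confirm numerically:
  x=-1.208: |R|=0.97692 <1
  x=-0.948: |R|=0.78175 <1
  x=-0.677: |R|=0.69516 <1
  x=-0.560: |R|=0.69464 <1
  x=-1.697: |R|=1.64140 >1
  x=-1.677: |R|=1.60661 >1
  x=-1.324: |R|=1.09942 >1
Interval (-1.2315, 0).

z∈(-1.2315,0).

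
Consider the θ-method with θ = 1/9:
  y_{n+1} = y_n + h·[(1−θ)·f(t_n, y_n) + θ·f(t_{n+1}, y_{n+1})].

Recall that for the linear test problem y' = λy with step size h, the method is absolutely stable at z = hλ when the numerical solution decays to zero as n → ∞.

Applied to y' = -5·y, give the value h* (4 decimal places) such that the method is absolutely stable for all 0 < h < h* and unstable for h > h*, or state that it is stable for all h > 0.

Set f=λy, z=hλ:
  y_{n+1} = y_n + z·[8/9·y_n + 1/9·y_{n+1}] ⇒ (1 − 1/9z)y_{n+1} = (1 + 8/9z)y_n
  ⇒ R(z) = (1 + 8/9z)/(1 − 1/9z).

Solve |R(x)|<1 on ℝ⁻.
x=-1.69: |R|=0.4228
R=−1: 1+8/9x = −1+1/9x ⇒ -7/9x=2 ⇒ x=2/(-7/9)=-2.5714
Confirm numerically:
  x=-2.538: |R|=0.97972 <1
  x=-2.133: |R|=0.72433 <1
  x=-1.954: |R|=0.60544 <1
  x=-1.661: |R|=0.40221 <1
  x=-2.939: |R|=1.21551 >1
  x=-2.897: |R|=1.19156 >1
  x=-2.879: |R|=1.18124 >1
Interval (-2.5714, 0).

(-2.5714,0); λ=-5 ⇒ h* = (18/7)/5 = 0.5143.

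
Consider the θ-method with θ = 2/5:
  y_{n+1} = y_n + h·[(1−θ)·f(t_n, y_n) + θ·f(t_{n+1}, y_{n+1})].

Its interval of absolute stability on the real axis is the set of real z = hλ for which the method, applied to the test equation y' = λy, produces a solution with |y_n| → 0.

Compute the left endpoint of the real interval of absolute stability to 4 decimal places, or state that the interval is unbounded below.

Test eqn y'=λy, z=hλ:
  y_{n+1} = y_n + z·[3/5·y_n + 2/5·y_{n+1}] ⇒ (1 − 2/5z)y_{n+1} = (1 + 3/5z)y_n
  ⇒ R(z) = (1 + 3/5z)/(1 − 2/5z).

Need |R(x)|<1, x<0.
x=-1.15: |R|=0.2123
R=−1: 1+3/5x = −1+2/5x ⇒ -1/5x=2 ⇒ x=2/(-1/5)=-10.0000
Confirm numerically:
  x=-9.078: |R|=0.96018 <1
  x=-8.434: |R|=0.92839 <1
  x=-8.145: |R|=0.91287 <1
  x=-7.093: |R|=0.84848 <1
  x=-10.515: |R|=1.01978 >1
  x=-10.103: |R|=1.00409 >1
Stable set (-10.0000, 0).

z* = -10.0000.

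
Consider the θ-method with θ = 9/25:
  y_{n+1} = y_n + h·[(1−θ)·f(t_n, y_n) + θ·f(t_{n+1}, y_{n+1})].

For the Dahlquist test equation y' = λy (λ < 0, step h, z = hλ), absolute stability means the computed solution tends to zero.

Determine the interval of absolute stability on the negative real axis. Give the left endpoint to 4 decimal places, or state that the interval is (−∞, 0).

With y'=λy (z=hλ):
  y_{n+1} = y_n + z·[16/25·y_n + 9/25·y_{n+1}] ⇒ (1 − 9/25z)y_{n+1} = (1 + 16/25z)y_n
  so R(z) = (1 + 16/25z)/(1 − 9/25z).

Boundary: |R(x)|=1, x<0.
x=-1.47: |R|=0.0387
R=−1: 1+16/25x = −1+9/25x ⇒ -7/25x=2 ⇒ x=2/(-7/25)=-7.1429
Confirm numerically:
  x=-6.555: |R|=0.95101 <1
  x=-6.527: |R|=0.94852 <1
  x=-5.759: |R|=0.87392 <1
  x=-5.739: |R|=0.87180 <1
  x=-7.415: |R|=1.02077 >1
  x=-7.352: |R|=1.01606 >1
Interval (-7.1429, 0).

z∈(-7.1429,0).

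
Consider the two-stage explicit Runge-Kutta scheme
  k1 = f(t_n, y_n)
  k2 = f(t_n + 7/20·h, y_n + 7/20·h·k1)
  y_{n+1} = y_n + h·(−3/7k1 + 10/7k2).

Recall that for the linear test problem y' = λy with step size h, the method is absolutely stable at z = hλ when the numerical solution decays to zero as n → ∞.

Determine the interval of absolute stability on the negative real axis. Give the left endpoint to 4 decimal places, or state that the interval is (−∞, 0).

(-2.0000, 0).

Test eqn y'=λy, z=hλ:
  k1=λy_n ⇒ h·k1=z·y_n;  k2=λ(1+7/20z)y_n ⇒ h·k2=z(1+7/20z)y_n
  y_{n+1}/y_n = 1 − 3/7z + 10/7z(1+7/20z) = 1 + z + 1/2z²
  R(z) = 1 + z + 1/2z².

Boundary: |R(x)|=1, x<0.
x=-0.86: |R|=0.5098
R=1: x+1/2x²=0 ⇒ x=−2=-2.0000; min R=1−1/(4·1/2)=0.5000>−1
Confirm numerically:
  x=-1.313: |R|=0.54898 <1
  x=-1.114: |R|=0.50650 <1
  x=-0.805: |R|=0.51901 <1
  x=-0.804: |R|=0.51921 <1
  x=-2.547: |R|=1.69660 >1
  x=-2.099: |R|=1.10390 >1
So |R|<1 on (-2.0000, 0).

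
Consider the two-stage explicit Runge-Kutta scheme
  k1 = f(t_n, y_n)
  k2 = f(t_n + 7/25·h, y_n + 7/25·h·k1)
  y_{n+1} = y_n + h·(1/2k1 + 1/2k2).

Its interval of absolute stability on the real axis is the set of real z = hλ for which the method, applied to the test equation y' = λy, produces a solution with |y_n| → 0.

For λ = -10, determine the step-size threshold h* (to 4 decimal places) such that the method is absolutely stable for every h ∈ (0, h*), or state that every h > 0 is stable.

(-7.1429,0); λ=-10 ⇒ h* = (50/7)/10 = 0.7143.

With y'=λy (z=hλ):
  k1=λy_n ⇒ h·k1=z·y_n;  k2=λ(1+7/25z)y_n ⇒ h·k2=z(1+7/25z)y_n
  y_{n+1}/y_n = 1 + 1/2z + 1/2z(1+7/25z) = 1 + z + 7/50z²
  so R(z) = 1 + z + 7/50z².

Need |R(x)|<1, x<0.
x=-0.43: |R|=0.5959
R=1: x+7/50x²=0 ⇒ x=−50/7=-7.1429; min R=1−1/(4·7/50)=-0.7857>−1
Confirm numerically:
  x=-6.755: |R|=0.63320 <1
  x=-6.121: |R|=0.12433 <1
  x=-4.939: |R|=0.52388 <1
  x=-7.498: |R|=1.37280 >1
  x=-7.422: |R|=1.29005 >1
  x=-7.411: |R|=1.27821 >1
Stable set (-7.1429, 0).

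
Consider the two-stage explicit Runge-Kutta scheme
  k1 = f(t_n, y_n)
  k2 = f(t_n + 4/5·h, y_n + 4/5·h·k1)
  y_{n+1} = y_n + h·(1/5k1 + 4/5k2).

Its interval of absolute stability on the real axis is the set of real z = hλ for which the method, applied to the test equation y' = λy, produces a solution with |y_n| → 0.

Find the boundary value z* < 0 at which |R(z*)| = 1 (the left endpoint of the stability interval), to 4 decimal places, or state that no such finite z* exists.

Test eqn y'=λy, z=hλ:
  k1=λy_n ⇒ h·k1=z·y_n;  k2=λ(1+4/5z)y_n ⇒ h·k2=z(1+4/5z)y_n
  y_{n+1}/y_n = 1 + 1/5z + 4/5z(1+4/5z) = 1 + z + 16/25z²
  so R(z) = 1 + z + 16/25z².

Solve |R(x)|<1 on ℝ⁻.
x=-1.35: |R|=0.8164
R=1: x+16/25x²=0 ⇒ x=−25/16=-1.5625; min R=1−1/(4·16/25)=0.6094>−1
Confirm numerically:
  x=-1.083: |R|=0.66765 <1
  x=-0.928: |R|=0.62316 <1
  x=-0.838: |R|=0.61144 <1
  x=-0.739: |R|=0.61052 <1
  x=-1.927: |R|=1.44953 >1
  x=-1.851: |R|=1.34177 >1
Stable set (-1.5625, 0).

left endpoint -1.5625.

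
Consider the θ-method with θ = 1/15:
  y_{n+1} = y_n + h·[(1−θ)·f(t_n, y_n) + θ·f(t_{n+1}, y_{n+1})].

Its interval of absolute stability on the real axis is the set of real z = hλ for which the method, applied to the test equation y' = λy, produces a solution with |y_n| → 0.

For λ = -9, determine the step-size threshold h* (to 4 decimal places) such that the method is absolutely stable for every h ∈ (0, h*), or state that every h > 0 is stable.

(-2.3077,0); λ=-9 ⇒ h* = (30/13)/9 = 0.2564.

On y'=λy, z=hλ:
  y_{n+1} = y_n + z·[14/15·y_n + 1/15·y_{n+1}] ⇒ (1 − 1/15z)y_{n+1} = (1 + 14/15z)y_n
  Hence R(z) = (1 + 14/15z)/(1 − 1/15z).

Boundary: |R(x)|=1, x<0.
x=-0.98: |R|=0.0801
R=−1: 1+14/15x = −1+1/15x ⇒ -13/15x=2 ⇒ x=2/(-13/15)=-2.3077
Confirm numerically:
  x=-2.228: |R|=0.93987 <1
  x=-1.323: |R|=0.21577 <1
  x=-1.057: |R|=0.01258 <1
  x=-2.746: |R|=1.32109 >1
  x=-2.608: |R|=1.22172 >1
  x=-2.591: |R|=1.20937 >1
Stable set (-2.3077, 0).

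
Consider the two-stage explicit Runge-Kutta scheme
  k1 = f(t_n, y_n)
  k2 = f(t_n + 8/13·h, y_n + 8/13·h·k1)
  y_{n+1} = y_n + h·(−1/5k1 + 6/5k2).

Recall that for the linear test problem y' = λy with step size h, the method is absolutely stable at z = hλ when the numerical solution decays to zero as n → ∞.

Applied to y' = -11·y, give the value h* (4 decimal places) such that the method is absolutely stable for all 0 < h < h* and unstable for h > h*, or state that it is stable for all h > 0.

Set f=λy, z=hλ:
  k1=λy_n ⇒ h·k1=z·y_n;  k2=λ(1+8/13z)y_n ⇒ h·k2=z(1+8/13z)y_n
  y_{n+1}/y_n = 1 − 1/5z + 6/5z(1+8/13z) = 1 + z + 48/65z²
  so R(z) = 1 + z + 48/65z².

Boundary: |R(x)|=1, x<0.
x=-0.51: |R|=0.6821
R=1: x+48/65x²=0 ⇒ x=−65/48=-1.3542; min R=1−1/(4·48/65)=0.6615>−1
Confirm numerically:
  x=-0.980: |R|=0.72922 <1
  x=-0.840: |R|=0.68106 <1
  x=-0.773: |R|=0.66825 <1
  x=-1.775: |R|=1.55162 >1
  x=-1.689: |R|=1.41762 >1
  x=-1.674: |R|=1.39537 >1
So |R|<1 on (-1.3542, 0).

(-1.3542,0); λ=-11 ⇒ h* = (65/48)/11 = 0.1231.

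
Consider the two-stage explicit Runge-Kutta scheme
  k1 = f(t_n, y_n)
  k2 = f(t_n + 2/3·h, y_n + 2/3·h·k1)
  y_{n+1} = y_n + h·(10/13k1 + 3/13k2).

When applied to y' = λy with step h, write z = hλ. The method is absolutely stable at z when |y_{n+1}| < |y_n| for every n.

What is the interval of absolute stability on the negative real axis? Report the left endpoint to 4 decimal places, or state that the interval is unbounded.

z∈(-6.5000,0).

On y'=λy, z=hλ:
  k1=λy_n ⇒ h·k1=z·y_n;  k2=λ(1+2/3z)y_n ⇒ h·k2=z(1+2/3z)y_n
  y_{n+1}/y_n = 1 + 10/13z + 3/13z(1+2/3z) = 1 + z + 2/13z²
  Hence R(z) = 1 + z + 2/13z².

Need |R(x)|<1, x<0.
x=-1.19: |R|=0.0279
R=1: x+2/13x²=0 ⇒ x=−13/2=-6.5000; min R=1−1/(4·2/13)=-0.6250>−1
Confirm numerically:
  x=-6.374: |R|=0.87644 <1
  x=-4.522: |R|=0.37608 <1
  x=-3.193: |R|=0.62450 <1
  x=-7.054: |R|=1.60122 >1
  x=-6.722: |R|=1.22958 >1
  x=-6.702: |R|=1.20828 >1
Stable set (-6.5000, 0).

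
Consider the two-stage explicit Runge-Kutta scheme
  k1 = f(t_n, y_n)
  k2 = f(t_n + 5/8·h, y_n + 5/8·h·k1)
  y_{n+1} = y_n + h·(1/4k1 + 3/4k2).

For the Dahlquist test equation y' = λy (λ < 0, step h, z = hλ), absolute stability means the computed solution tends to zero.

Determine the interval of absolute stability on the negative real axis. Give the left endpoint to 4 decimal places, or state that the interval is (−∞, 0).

z∈(-2.1333,0).

On y'=λy, z=hλ:
  k1=λy_n ⇒ h·k1=z·y_n;  k2=λ(1+5/8z)y_n ⇒ h·k2=z(1+5/8z)y_n
  y_{n+1}/y_n = 1 + 1/4z + 3/4z(1+5/8z) = 1 + z + 15/32z²
  ⇒ R(z) = 1 + z + 15/32z².

Solve |R(x)|<1 on ℝ⁻.
x=-0.53: |R|=0.6017
R=1: x+15/32x²=0 ⇒ x=−32/15=-2.1333; min R=1−1/(4·15/32)=0.4667>−1
Confirm numerically:
  x=-1.968: |R|=0.84748 <1
  x=-1.951: |R|=0.83325 <1
  x=-1.854: |R|=0.75724 <1
  x=-1.232: |R|=0.47948 <1
  x=-2.641: |R|=1.62848 >1
  x=-2.546: |R|=1.49249 >1
Interval (-2.1333, 0).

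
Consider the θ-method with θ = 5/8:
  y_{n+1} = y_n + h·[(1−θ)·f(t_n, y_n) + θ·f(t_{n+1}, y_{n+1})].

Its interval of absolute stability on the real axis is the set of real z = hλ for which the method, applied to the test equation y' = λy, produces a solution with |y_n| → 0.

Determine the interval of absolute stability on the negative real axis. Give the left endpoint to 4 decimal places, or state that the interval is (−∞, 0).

Set f=λy, z=hλ:
  y_{n+1} = y_n + z·[3/8·y_n + 5/8·y_{n+1}] ⇒ (1 − 5/8z)y_{n+1} = (1 + 3/8z)y_n
  Hence R(z) = (1 + 3/8z)/(1 − 5/8z).

Find x<0 with |R(x)|<1.
x=-1.26: |R|=0.2951
x=-2: |R|=0.1111
x=-10: |R|=0.3793
x=-100: |R|=0.5748
θ=5/8≥1/2 ⇒ |1+3/8x|<|1−5/8x| ∀x<0 ⇒ stable on all of ℝ⁻.

interval (−∞, 0).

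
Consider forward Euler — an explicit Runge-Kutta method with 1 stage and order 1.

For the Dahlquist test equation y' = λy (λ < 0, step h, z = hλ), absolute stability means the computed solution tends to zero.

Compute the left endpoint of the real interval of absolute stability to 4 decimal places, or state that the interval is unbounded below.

Test eqn y'=λy, z=hλ:
  order 1, 1-stage ⇒ R(z)=1+z
  (e.g. R(-1.56)=-0.56000, |R|=0.56000)

Need |R(x)|<1, x<0.
x=-1.56: |R|=0.5600
|R(-2.34)|=1.3400 |R(-1.74)|=0.7400 |R(-0.67)|=0.3300
Bisect:
  x_lo=-2.8118 |R|=1.8118  x_hi=-0.0858 |R|=0.9142
  mid=-1.44880 |R|=0.44880 →hi
  mid=-2.13029 |R|=1.13029 →lo
  mid=-1.78954 |R|=0.78954 →hi
  mid=-1.95992 |R|=0.95992 →hi
  mid=-2.04510 |R|=1.04510 →lo
  mid=-2.00251 |R|=1.00251 →lo
  mid=-1.98121 |R|=0.98121 →hi
  mid=-1.99186 |R|=0.99186 →hi
  mid=-1.99719 |R|=0.99719 →hi
  mid=-1.99985 |R|=0.99985 →hi
  ...
  [-2.00001,-1.99985] ⇒ x*=-2.0000
Interval (-2.0000, 0).

z* = -2.0000.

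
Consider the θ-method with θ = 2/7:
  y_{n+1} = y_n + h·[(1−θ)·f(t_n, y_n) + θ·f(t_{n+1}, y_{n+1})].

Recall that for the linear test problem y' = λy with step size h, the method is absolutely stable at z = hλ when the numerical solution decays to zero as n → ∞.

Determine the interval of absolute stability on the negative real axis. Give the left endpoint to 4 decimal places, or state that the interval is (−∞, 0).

On y'=λy, z=hλ:
  y_{n+1} = y_n + z·[5/7·y_n + 2/7·y_{n+1}] ⇒ (1 − 2/7z)y_{n+1} = (1 + 5/7z)y_n
  so R(z) = (1 + 5/7z)/(1 − 2/7z).

Boundary: |R(x)|=1, x<0.
x=-1.75: |R|=0.1667
R=−1: 1+5/7x = −1+2/7x ⇒ -3/7x=2 ⇒ x=2/(-3/7)=-4.6667
Confirm numerically:
  x=-4.368: |R|=0.94306 <1
  x=-2.353: |R|=0.40706 <1
  x=-2.148: |R|=0.33109 <1
  x=-2.044: |R|=0.29040 <1
  x=-5.221: |R|=1.09534 >1
  x=-4.772: |R|=1.01910 >1
So |R|<1 on (-4.6667, 0).

(-4.6667, 0).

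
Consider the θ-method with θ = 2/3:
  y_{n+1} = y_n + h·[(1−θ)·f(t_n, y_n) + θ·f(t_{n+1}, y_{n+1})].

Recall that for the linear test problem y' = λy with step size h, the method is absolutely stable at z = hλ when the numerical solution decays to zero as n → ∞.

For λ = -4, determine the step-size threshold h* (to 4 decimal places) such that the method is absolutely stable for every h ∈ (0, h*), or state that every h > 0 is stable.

With y'=λy (z=hλ):
  y_{n+1} = y_n + z·[1/3·y_n + 2/3·y_{n+1}] ⇒ (1 − 2/3z)y_{n+1} = (1 + 1/3z)y_n
  Hence R(z) = (1 + 1/3z)/(1 − 2/3z).

Boundary: |R(x)|=1, x<0.
x=-0.89: |R|=0.4414
x=-2: |R|=0.1429
x=-10: |R|=0.3043
x=-100: |R|=0.4778
θ=2/3≥1/2 ⇒ |1+1/3x|<|1−2/3x| ∀x<0 ⇒ unbounded interval.

(−∞, 0) — no finite endpoint. Any h>0 works for λ=-4.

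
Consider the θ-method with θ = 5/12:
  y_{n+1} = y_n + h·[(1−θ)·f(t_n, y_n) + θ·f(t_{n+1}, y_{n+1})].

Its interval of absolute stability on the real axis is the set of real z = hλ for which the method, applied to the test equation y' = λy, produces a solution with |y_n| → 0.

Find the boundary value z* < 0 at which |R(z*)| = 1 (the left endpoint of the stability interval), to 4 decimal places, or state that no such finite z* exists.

Test eqn y'=λy, z=hλ:
  y_{n+1} = y_n + z·[7/12·y_n + 5/12·y_{n+1}] ⇒ (1 − 5/12z)y_{n+1} = (1 + 7/12z)y_n
  so R(z) = (1 + 7/12z)/(1 − 5/12z).

Boundary: |R(x)|=1, x<0.
x=-1.55: |R|=0.0582
R=−1: 1+7/12x = −1+5/12x ⇒ -1/6x=2 ⇒ x=2/(-1/6)=-12.0000
Confirm numerically:
  x=-11.250: |R|=0.97802 <1
  x=-8.739: |R|=0.88290 <1
  x=-7.857: |R|=0.83843 <1
  x=-5.261: |R|=0.64814 <1
  x=-12.211: |R|=1.00578 >1
  x=-12.166: |R|=1.00456 >1
Stable set (-12.0000, 0).

z* = -12.0000.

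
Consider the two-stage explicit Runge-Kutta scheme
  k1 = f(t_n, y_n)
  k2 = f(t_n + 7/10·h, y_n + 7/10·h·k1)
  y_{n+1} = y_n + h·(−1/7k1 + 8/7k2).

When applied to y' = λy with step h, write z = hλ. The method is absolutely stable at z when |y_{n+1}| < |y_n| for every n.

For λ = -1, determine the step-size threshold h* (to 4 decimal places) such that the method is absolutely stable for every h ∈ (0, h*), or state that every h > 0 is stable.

(-1.2500,0); λ=-1 ⇒ h* = (5/4)/1 = 1.2500.

Set f=λy, z=hλ:
  k1=λy_n ⇒ h·k1=z·y_n;  k2=λ(1+7/10z)y_n ⇒ h·k2=z(1+7/10z)y_n
  y_{n+1}/y_n = 1 − 1/7z + 8/7z(1+7/10z) = 1 + z + 4/5z²
  so R(z) = 1 + z + 4/5z².

Boundary: |R(x)|=1, x<0.
x=-0.62: |R|=0.6875
R=1: x+4/5x²=0 ⇒ x=−5/4=-1.2500; min R=1−1/(4·4/5)=0.6875>−1
Confirm numerically:
  x=-1.155: |R|=0.91222 <1
  x=-0.806: |R|=0.71371 <1
  x=-0.539: |R|=0.69342 <1
  x=-1.548: |R|=1.36904 >1
  x=-1.501: |R|=1.30140 >1
  x=-1.366: |R|=1.12676 >1
Interval (-1.2500, 0).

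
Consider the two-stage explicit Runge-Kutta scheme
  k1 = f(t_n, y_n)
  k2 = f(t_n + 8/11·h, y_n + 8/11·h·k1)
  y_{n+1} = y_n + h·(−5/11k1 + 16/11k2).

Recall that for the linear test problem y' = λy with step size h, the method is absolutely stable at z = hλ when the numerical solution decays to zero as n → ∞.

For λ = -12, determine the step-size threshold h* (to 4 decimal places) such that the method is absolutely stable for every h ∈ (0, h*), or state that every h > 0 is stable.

(-0.9453,0); λ=-12 ⇒ h* = (121/128)/12 = 0.0788.

Set f=λy, z=hλ:
  k1=λy_n ⇒ h·k1=z·y_n;  k2=λ(1+8/11z)y_n ⇒ h·k2=z(1+8/11z)y_n
  y_{n+1}/y_n = 1 − 5/11z + 16/11z(1+8/11z) = 1 + z + 128/121z²
  Hence R(z) = 1 + z + 128/121z².

Solve |R(x)|<1 on ℝ⁻.
x=-0.58: |R|=0.7759
R=1: x+128/121x²=0 ⇒ x=−121/128=-0.9453; min R=1−1/(4·128/121)=0.7637>−1
Confirm numerically:
  x=-0.607: |R|=0.78276 <1
  x=-0.577: |R|=0.77519 <1
  x=-0.525: |R|=0.76657 <1
  x=-0.495: |R|=0.76420 <1
  x=-1.234: |R|=1.37685 >1
  x=-1.226: |R|=1.36403 >1
  x=-1.210: |R|=1.33880 >1
Stable set (-0.9453, 0).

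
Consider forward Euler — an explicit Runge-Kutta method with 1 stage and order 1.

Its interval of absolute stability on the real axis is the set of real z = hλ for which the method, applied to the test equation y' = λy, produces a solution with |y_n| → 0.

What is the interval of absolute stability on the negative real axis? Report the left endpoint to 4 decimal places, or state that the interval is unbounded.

(-2.0000, 0).

Test eqn y'=λy, z=hλ:
  order 1, 1-stage ⇒ R(z)=1+z
  (e.g. R(-0.79)=0.21000, |R|=0.21000)

Need |R(x)|<1, x<0.
x=-0.79: |R|=0.2100
|R(-2.24)|=1.2400 |R(-1.5)|=0.5000 |R(-1.12)|=0.1200
Bisect:
  x_lo=-2.3733 |R|=1.3733  x_hi=-0.2820 |R|=0.7180
  mid=-1.32761 |R|=0.32761 →hi
  mid=-1.85043 |R|=0.85043 →hi
  mid=-2.11184 |R|=1.11184 →lo
  mid=-1.98114 |R|=0.98114 →hi
  mid=-2.04649 |R|=1.04649 →lo
  mid=-2.01381 |R|=1.01381 →lo
  mid=-1.99747 |R|=0.99747 →hi
  mid=-2.00564 |R|=1.00564 →lo
  ...
  [-2.00003,-1.99990] ⇒ x*=-2.0000
So |R|<1 on (-2.0000, 0).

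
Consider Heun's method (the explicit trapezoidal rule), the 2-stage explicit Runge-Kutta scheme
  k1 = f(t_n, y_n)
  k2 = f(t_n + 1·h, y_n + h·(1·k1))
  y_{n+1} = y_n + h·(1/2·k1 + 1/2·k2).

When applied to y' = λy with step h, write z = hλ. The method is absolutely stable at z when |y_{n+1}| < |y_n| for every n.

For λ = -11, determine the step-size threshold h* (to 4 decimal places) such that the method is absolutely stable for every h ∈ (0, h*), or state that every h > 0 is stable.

On y'=λy, z=hλ:
  order 2, 2-stage ⇒ R(z)=1+z+z^2/2
  (e.g. R(-0.47)=0.64045, |R|=0.64045)

Need |R(x)|<1, x<0.
x=-0.47: |R|=0.6404
|R(-2.36)|=1.4248 |R(-2.31)|=1.3580 |R(-2.07)|=1.0724
Bisect:
  x_lo=-2.5252 |R|=1.6632  x_hi=-0.1296 |R|=0.8788
  mid=-1.32742 |R|=0.55360 →hi
  mid=-1.92632 |R|=0.92904 →hi
  mid=-2.22578 |R|=1.25126 →lo
  mid=-2.07605 |R|=1.07894 →lo
  mid=-2.00119 |R|=1.00119 →lo
  mid=-1.96375 |R|=0.96441 →hi
  mid=-1.98247 |R|=0.98262 →hi
  mid=-1.99183 |R|=0.99186 →hi
  mid=-1.99651 |R|=0.99651 →hi
  ...
  [-2.00002,-1.99987] ⇒ x*=-2.0000
Interval (-2.0000, 0).

(-2.0000,0); λ=-11 ⇒ h* = 0.1818.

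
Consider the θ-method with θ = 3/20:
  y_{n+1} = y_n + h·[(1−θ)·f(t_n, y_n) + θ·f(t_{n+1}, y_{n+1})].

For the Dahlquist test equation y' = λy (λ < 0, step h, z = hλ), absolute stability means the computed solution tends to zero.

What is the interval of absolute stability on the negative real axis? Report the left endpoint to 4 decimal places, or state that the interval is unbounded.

z∈(-2.8571,0).

Test eqn y'=λy, z=hλ:
  y_{n+1} = y_n + z·[17/20·y_n + 3/20·y_{n+1}] ⇒ (1 − 3/20z)y_{n+1} = (1 + 17/20z)y_n
  R(z) = (1 + 17/20z)/(1 − 3/20z).

Solve |R(x)|<1 on ℝ⁻.
x=-0.47: |R|=0.5610
R=−1: 1+17/20x = −1+3/20x ⇒ -7/10x=2 ⇒ x=2/(-7/10)=-2.8571
Confirm numerically:
  x=-2.294: |R|=0.70672 <1
  x=-2.030: |R|=0.55615 <1
  x=-1.412: |R|=0.16521 <1
  x=-1.397: |R|=0.15497 <1
  x=-3.350: |R|=1.22962 >1
  x=-3.044: |R|=1.08980 >1
  x=-2.890: |R|=1.01604 >1
So |R|<1 on (-2.8571, 0).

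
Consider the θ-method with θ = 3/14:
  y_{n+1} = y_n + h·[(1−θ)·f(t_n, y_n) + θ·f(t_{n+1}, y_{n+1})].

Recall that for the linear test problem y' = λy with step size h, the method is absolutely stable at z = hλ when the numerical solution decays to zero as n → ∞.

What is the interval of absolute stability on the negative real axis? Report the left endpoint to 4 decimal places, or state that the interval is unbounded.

With y'=λy (z=hλ):
  y_{n+1} = y_n + z·[11/14·y_n + 3/14·y_{n+1}] ⇒ (1 − 3/14z)y_{n+1} = (1 + 11/14z)y_n
  so R(z) = (1 + 11/14z)/(1 − 3/14z).

Find x<0 with |R(x)|<1.
x=-0.52: |R|=0.5321
R=−1: 1+11/14x = −1+3/14x ⇒ -4/7x=2 ⇒ x=2/(-4/7)=-3.5000
Confirm numerically:
  x=-3.288: |R|=0.92893 <1
  x=-2.649: |R|=0.68980 <1
  x=-1.978: |R|=0.38918 <1
  x=-4.015: |R|=1.15819 >1
  x=-3.777: |R|=1.08748 >1
Interval (-3.5000, 0).

(-3.5000, 0).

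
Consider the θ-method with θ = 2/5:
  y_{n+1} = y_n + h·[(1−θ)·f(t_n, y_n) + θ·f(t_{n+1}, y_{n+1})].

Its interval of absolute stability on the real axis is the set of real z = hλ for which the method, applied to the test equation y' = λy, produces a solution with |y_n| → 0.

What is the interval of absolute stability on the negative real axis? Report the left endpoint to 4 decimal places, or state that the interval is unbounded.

Set f=λy, z=hλ:
  y_{n+1} = y_n + z·[3/5·y_n + 2/5·y_{n+1}] ⇒ (1 − 2/5z)y_{n+1} = (1 + 3/5z)y_n
  R(z) = (1 + 3/5z)/(1 − 2/5z).

Need |R(x)|<1, x<0.
x=-1.12: |R|=0.2265
R=−1: 1+3/5x = −1+2/5x ⇒ -1/5x=2 ⇒ x=2/(-1/5)=-10.0000
Confirm numerically:
  x=-7.529: |R|=0.87681 <1
  x=-7.221: |R|=0.85706 <1
  x=-5.841: |R|=0.75069 <1
  x=-10.552: |R|=1.02115 >1
  x=-10.543: |R|=1.02082 >1
  x=-10.297: |R|=1.01160 >1
Stable set (-10.0000, 0).

(-10.0000, 0).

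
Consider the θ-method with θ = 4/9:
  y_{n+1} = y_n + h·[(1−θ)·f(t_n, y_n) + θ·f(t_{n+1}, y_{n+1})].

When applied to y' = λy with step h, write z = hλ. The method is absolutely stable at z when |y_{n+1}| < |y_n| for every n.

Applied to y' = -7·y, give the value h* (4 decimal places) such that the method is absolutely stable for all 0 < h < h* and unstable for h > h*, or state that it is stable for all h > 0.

(-18.0000,0); λ=-7 ⇒ h* = (18)/7 = 2.5714.

Test eqn y'=λy, z=hλ:
  y_{n+1} = y_n + z·[5/9·y_n + 4/9·y_{n+1}] ⇒ (1 − 4/9z)y_{n+1} = (1 + 5/9z)y_n
  Hence R(z) = (1 + 5/9z)/(1 − 4/9z).

Need |R(x)|<1, x<0.
x=-1.44: |R|=0.1220
R=−1: 1+5/9x = −1+4/9x ⇒ -1/9x=2 ⇒ x=2/(-1/9)=-18.0000
Confirm numerically:
  x=-17.395: |R|=0.99230 <1
  x=-12.673: |R|=0.91076 <1
  x=-12.011: |R|=0.89501 <1
  x=-9.628: |R|=0.82379 <1
  x=-18.342: |R|=1.00415 >1
  x=-18.195: |R|=1.00238 >1
Stable set (-18.0000, 0).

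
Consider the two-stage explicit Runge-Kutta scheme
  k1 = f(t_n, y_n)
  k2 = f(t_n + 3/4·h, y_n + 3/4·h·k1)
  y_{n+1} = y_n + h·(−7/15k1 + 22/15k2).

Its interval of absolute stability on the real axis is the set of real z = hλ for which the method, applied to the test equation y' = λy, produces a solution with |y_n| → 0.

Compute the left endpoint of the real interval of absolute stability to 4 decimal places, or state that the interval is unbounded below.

z* = -0.9091.

Set f=λy, z=hλ:
  k1=λy_n ⇒ h·k1=z·y_n;  k2=λ(1+3/4z)y_n ⇒ h·k2=z(1+3/4z)y_n
  y_{n+1}/y_n = 1 − 7/15z + 22/15z(1+3/4z) = 1 + z + 11/10z²
  ⇒ R(z) = 1 + z + 11/10z².

Solve |R(x)|<1 on ℝ⁻.
x=-0.68: |R|=0.8286
R=1: x+11/10x²=0 ⇒ x=−10/11=-0.9091; min R=1−1/(4·11/10)=0.7727>−1
Confirm numerically:
  x=-0.689: |R|=0.83319 <1
  x=-0.611: |R|=0.79965 <1
  x=-0.557: |R|=0.78427 <1
  x=-0.433: |R|=0.77324 <1
  x=-1.460: |R|=1.88476 >1
  x=-1.265: |R|=1.49525 >1
Interval (-0.9091, 0).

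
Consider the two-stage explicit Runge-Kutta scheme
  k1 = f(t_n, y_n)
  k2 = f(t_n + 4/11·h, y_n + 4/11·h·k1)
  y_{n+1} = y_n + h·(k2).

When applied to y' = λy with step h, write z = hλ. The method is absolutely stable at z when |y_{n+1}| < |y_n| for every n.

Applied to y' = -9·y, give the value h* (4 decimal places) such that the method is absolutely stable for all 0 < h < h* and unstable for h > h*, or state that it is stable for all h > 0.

(-2.7500,0); λ=-9 ⇒ h* = (11/4)/9 = 0.3056.

With y'=λy (z=hλ):
  k1=λy_n ⇒ h·k1=z·y_n;  k2=λ(1+4/11z)y_n ⇒ h·k2=z(1+4/11z)y_n
  y_{n+1}/y_n = 1 + z(1+4/11z) = 1 + z + 4/11z²
  so R(z) = 1 + z + 4/11z².

Find x<0 with |R(x)|<1.
x=-0.8: |R|=0.4327
R=1: x+4/11x²=0 ⇒ x=−11/4=-2.7500; min R=1−1/(4·4/11)=0.3125>−1
Confirm numerically:
  x=-2.128: |R|=0.51869 <1
  x=-2.091: |R|=0.49892 <1
  x=-1.667: |R|=0.34351 <1
  x=-1.237: |R|=0.31943 <1
  x=-2.998: |R|=1.27037 >1
  x=-2.891: |R|=1.14823 >1
  x=-2.827: |R|=1.07916 >1
Stable set (-2.7500, 0).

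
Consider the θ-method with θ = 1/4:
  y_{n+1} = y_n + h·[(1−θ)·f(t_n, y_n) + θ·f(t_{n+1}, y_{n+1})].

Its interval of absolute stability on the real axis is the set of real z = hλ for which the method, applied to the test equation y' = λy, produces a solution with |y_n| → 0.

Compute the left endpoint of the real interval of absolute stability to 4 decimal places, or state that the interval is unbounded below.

left endpoint -4.0000.

Set f=λy, z=hλ:
  y_{n+1} = y_n + z·[3/4·y_n + 1/4·y_{n+1}] ⇒ (1 − 1/4z)y_{n+1} = (1 + 3/4z)y_n
  Hence R(z) = (1 + 3/4z)/(1 − 1/4z).

Find x<0 with |R(x)|<1.
x=-0.59: |R|=0.4858
R=−1: 1+3/4x = −1+1/4x ⇒ -1/2x=2 ⇒ x=2/(-1/2)=-4.0000
Confirm numerically:
  x=-3.653: |R|=0.90932 <1
  x=-3.516: |R|=0.87121 <1
  x=-2.846: |R|=0.66287 <1
  x=-2.424: |R|=0.50934 <1
  x=-4.576: |R|=1.13433 >1
  x=-4.473: |R|=1.11165 >1
Stable set (-4.0000, 0).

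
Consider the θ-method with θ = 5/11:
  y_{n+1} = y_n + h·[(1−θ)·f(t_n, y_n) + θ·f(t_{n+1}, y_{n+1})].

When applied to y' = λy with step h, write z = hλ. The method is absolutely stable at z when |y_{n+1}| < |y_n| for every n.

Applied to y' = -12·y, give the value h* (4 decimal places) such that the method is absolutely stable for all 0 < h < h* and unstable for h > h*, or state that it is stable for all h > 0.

On y'=λy, z=hλ:
  y_{n+1} = y_n + z·[6/11·y_n + 5/11·y_{n+1}] ⇒ (1 − 5/11z)y_{n+1} = (1 + 6/11z)y_n
  ⇒ R(z) = (1 + 6/11z)/(1 − 5/11z).

Find x<0 with |R(x)|<1.
x=-1.7: |R|=0.0410
R=−1: 1+6/11x = −1+5/11x ⇒ -1/11x=2 ⇒ x=2/(-1/11)=-22.0000
Confirm numerically:
  x=-19.974: |R|=0.98173 <1
  x=-18.749: |R|=0.96896 <1
  x=-18.535: |R|=0.96658 <1
  x=-11.659: |R|=0.85077 <1
  x=-22.354: |R|=1.00288 >1
  x=-22.278: |R|=1.00227 >1
  x=-22.100: |R|=1.00082 >1
So |R|<1 on (-22.0000, 0).

(-22.0000,0); λ=-12 ⇒ h* = (22)/12 = 1.8333.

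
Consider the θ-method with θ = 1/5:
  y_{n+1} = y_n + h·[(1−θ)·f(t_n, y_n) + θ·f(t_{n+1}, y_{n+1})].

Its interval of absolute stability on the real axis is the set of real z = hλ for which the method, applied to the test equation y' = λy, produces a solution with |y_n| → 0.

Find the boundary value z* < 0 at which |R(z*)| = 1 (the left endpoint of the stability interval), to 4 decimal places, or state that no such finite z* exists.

Test eqn y'=λy, z=hλ:
  y_{n+1} = y_n + z·[4/5·y_n + 1/5·y_{n+1}] ⇒ (1 − 1/5z)y_{n+1} = (1 + 4/5z)y_n
  so R(z) = (1 + 4/5z)/(1 − 1/5z).

Find x<0 with |R(x)|<1.
x=-1.3: |R|=0.0317
R=−1: 1+4/5x = −1+1/5x ⇒ -3/5x=2 ⇒ x=2/(-3/5)=-3.3333
Confirm numerically:
  x=-3.173: |R|=0.94115 <1
  x=-2.746: |R|=0.77253 <1
  x=-2.674: |R|=0.74225 <1
  x=-2.135: |R|=0.49615 <1
  x=-3.872: |R|=1.18215 >1
  x=-3.645: |R|=1.10816 >1
Interval (-3.3333, 0).

left endpoint -3.3333.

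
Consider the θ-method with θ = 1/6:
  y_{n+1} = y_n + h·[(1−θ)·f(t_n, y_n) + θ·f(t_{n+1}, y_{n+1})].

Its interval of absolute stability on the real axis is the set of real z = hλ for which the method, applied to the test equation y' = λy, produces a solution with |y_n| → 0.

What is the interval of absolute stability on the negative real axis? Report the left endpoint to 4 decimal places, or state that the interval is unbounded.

Set f=λy, z=hλ:
  y_{n+1} = y_n + z·[5/6·y_n + 1/6·y_{n+1}] ⇒ (1 − 1/6z)y_{n+1} = (1 + 5/6z)y_n
  R(z) = (1 + 5/6z)/(1 − 1/6z).

Find x<0 with |R(x)|<1.
x=-0.95: |R|=0.1799
R=−1: 1+5/6x = −1+1/6x ⇒ -2/3x=2 ⇒ x=2/(-2/3)=-3.0000
Confirm numerically:
  x=-2.350: |R|=0.68862 <1
  x=-1.470: |R|=0.18072 <1
  x=-1.403: |R|=0.13711 <1
  x=-3.123: |R|=1.05393 >1
  x=-3.075: |R|=1.03306 >1
  x=-3.024: |R|=1.01064 >1
Stable set (-3.0000, 0).

z∈(-3.0000,0).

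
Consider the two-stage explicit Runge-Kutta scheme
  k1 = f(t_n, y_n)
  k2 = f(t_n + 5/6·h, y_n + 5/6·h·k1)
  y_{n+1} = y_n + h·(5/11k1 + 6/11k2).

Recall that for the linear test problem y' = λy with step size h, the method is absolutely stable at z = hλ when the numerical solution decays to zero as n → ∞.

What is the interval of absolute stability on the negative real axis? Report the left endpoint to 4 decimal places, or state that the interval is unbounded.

On y'=λy, z=hλ:
  k1=λy_n ⇒ h·k1=z·y_n;  k2=λ(1+5/6z)y_n ⇒ h·k2=z(1+5/6z)y_n
  y_{n+1}/y_n = 1 + 5/11z + 6/11z(1+5/6z) = 1 + z + 5/11z²
  Hence R(z) = 1 + z + 5/11z².

Solve |R(x)|<1 on ℝ⁻.
x=-1.65: |R|=0.5875
R=1: x+5/11x²=0 ⇒ x=−11/5=-2.2000; min R=1−1/(4·5/11)=0.4500>−1
Confirm numerically:
  x=-1.491: |R|=0.51949 <1
  x=-1.485: |R|=0.51738 <1
  x=-1.188: |R|=0.45352 <1
  x=-1.144: |R|=0.45088 <1
  x=-2.699: |R|=1.61218 >1
  x=-2.286: |R|=1.08936 >1
Interval (-2.2000, 0).

z∈(-2.2000,0).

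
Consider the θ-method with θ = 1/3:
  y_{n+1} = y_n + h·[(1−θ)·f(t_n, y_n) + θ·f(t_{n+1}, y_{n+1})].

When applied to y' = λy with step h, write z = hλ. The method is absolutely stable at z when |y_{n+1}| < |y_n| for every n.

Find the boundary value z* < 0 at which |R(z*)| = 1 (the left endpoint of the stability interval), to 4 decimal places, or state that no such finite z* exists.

z* = -6.0000.

On y'=λy, z=hλ:
  y_{n+1} = y_n + z·[2/3·y_n + 1/3·y_{n+1}] ⇒ (1 − 1/3z)y_{n+1} = (1 + 2/3z)y_n
  ⇒ R(z) = (1 + 2/3z)/(1 − 1/3z).

Need |R(x)|<1, x<0.
x=-1.51: |R|=0.0044
R=−1: 1+2/3x = −1+1/3x ⇒ -1/3x=2 ⇒ x=2/(-1/3)=-6.0000
Confirm numerically:
  x=-4.969: |R|=0.87062 <1
  x=-3.551: |R|=0.62616 <1
  x=-3.473: |R|=0.60961 <1
  x=-6.466: |R|=1.04923 >1
  x=-6.218: |R|=1.02365 >1
  x=-6.100: |R|=1.01099 >1
Stable set (-6.0000, 0).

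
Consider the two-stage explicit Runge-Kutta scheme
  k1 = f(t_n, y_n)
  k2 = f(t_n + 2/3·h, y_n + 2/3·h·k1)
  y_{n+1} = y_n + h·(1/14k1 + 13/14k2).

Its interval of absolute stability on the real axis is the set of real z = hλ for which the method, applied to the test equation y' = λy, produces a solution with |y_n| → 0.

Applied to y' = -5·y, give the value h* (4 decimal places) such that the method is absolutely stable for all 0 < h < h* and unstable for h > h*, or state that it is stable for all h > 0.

Set f=λy, z=hλ:
  k1=λy_n ⇒ h·k1=z·y_n;  k2=λ(1+2/3z)y_n ⇒ h·k2=z(1+2/3z)y_n
  y_{n+1}/y_n = 1 + 1/14z + 13/14z(1+2/3z) = 1 + z + 13/21z²
  Hence R(z) = 1 + z + 13/21z².

Boundary: |R(x)|=1, x<0.
x=-1.16: |R|=0.6730
R=1: x+13/21x²=0 ⇒ x=−21/13=-1.6154; min R=1−1/(4·13/21)=0.5962>−1
Confirm numerically:
  x=-1.216: |R|=0.69936 <1
  x=-1.165: |R|=0.67519 <1
  x=-0.784: |R|=0.59650 <1
  x=-0.766: |R|=0.59723 <1
  x=-2.144: |R|=1.70160 >1
  x=-1.895: |R|=1.32802 >1
  x=-1.795: |R|=1.19959 >1
So |R|<1 on (-1.6154, 0).

(-1.6154,0); λ=-5 ⇒ h* = (21/13)/5 = 0.3231.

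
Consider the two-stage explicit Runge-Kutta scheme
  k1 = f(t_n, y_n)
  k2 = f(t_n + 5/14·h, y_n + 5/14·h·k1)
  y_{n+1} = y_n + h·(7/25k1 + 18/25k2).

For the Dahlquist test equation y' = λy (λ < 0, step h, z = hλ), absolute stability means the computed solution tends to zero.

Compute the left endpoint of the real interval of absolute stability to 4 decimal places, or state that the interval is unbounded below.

With y'=λy (z=hλ):
  k1=λy_n ⇒ h·k1=z·y_n;  k2=λ(1+5/14z)y_n ⇒ h·k2=z(1+5/14z)y_n
  y_{n+1}/y_n = 1 + 7/25z + 18/25z(1+5/14z) = 1 + z + 9/35z²
  R(z) = 1 + z + 9/35z².

Solve |R(x)|<1 on ℝ⁻.
x=-1.69: |R|=0.0444
R=1: x+9/35x²=0 ⇒ x=−35/9=-3.8889; min R=1−1/(4·9/35)=0.0278>−1
Confirm numerically:
  x=-3.188: |R|=0.42543 <1
  x=-2.830: |R|=0.22943 <1
  x=-2.718: |R|=0.18165 <1
  x=-2.357: |R|=0.07154 <1
  x=-4.472: |R|=1.67054 >1
  x=-4.321: |R|=1.48012 >1
  x=-4.193: |R|=1.32789 >1
Interval (-3.8889, 0).

z* = -3.8889.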